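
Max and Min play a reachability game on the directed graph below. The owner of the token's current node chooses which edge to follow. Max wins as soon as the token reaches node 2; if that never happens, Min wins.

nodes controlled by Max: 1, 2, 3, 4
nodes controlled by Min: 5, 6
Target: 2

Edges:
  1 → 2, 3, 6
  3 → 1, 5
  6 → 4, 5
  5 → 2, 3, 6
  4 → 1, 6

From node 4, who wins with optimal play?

Max

A0 = {2}
A1: add {1} — 1 (Max) has 1→2.
A2: add {3, 4} — 3 (Max) has 3→1; 4 (Max) has 4→1.
A3 = A2; e.g. 5 (Min) can still go to 6. Fixed point.
4 ∈ A2, so Max can force the target.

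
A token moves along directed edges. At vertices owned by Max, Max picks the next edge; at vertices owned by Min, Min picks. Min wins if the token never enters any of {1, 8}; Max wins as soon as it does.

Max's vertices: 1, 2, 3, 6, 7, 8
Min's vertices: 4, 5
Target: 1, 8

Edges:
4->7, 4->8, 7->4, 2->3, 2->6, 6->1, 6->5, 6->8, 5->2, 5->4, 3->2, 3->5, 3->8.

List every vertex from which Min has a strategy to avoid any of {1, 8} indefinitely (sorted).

4, 5, 7

A0 = {1, 8}
A1: add {3, 6} — 3 (Max) has 3→8; 6 (Max) has 6→1.
A2: add {2} — 2 (Max) has 2→3.
A3 = A2; e.g. 4 (Min) can still go to 7. Fixed point.
Max's attractor = {1, 2, 3, 6, 8}; Min avoids the target exactly from the complement.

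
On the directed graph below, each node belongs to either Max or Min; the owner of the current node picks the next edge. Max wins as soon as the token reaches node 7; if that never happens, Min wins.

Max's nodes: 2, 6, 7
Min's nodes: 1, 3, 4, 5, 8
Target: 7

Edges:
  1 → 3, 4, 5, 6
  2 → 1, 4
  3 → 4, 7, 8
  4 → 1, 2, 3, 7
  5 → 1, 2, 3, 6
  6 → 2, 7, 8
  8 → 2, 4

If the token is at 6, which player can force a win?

A0 = {7}
A1: add {6} — 6 (Max) has 6→7.
A2 = A1; e.g. 1 (Min) can still go to 3. Fixed point.
6 ∈ A1, so Max can force the target.

Max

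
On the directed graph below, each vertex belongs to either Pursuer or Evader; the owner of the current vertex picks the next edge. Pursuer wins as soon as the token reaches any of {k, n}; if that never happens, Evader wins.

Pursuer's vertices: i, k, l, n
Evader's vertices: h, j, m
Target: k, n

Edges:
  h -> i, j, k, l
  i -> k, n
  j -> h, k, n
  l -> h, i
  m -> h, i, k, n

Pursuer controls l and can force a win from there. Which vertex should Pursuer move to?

A0 = {k, n}
A1: add {i} — i (Pursuer) has i→k.
A2: add {l} — l (Pursuer) has l→i.
A3 = A2; e.g. h (Evader) can still go to j. Fixed point.
From l, successor i is in the attractor (rank 1); the other successor h is not.

i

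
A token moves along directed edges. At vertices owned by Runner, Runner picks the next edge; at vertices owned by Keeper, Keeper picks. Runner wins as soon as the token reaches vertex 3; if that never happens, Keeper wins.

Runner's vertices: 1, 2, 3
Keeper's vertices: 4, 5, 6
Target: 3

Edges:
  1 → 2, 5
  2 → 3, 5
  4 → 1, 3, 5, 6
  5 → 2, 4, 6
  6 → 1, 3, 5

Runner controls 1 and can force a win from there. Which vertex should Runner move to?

2

A0 = {3}
A1: add {2} — 2 (Runner) has 2→3.
A2: add {1} — 1 (Runner) has 1→2.
A3 = A2; e.g. 4 (Keeper) can still go to 5. Fixed point.
From 1, successor 2 is in the attractor (rank 1); the other successor 5 is not.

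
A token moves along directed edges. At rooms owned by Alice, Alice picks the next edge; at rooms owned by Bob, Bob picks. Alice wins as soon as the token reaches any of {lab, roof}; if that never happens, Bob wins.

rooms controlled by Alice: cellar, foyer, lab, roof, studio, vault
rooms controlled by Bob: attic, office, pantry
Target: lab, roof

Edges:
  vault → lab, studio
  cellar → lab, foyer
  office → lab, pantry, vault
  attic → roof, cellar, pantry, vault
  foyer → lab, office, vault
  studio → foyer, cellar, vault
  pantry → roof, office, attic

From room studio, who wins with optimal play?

Alice

A0 = {lab, roof}
A1: add {cellar, foyer, vault} — foyer (Alice) has foyer→lab; cellar (Alice) has cellar→lab; vault (Alice) has vault→lab.
A2: add {studio} — studio (Alice) has studio→foyer.
A3 = A2; e.g. office (Bob) can still go to pantry. Fixed point.
studio ∈ A2, so Alice can force the target.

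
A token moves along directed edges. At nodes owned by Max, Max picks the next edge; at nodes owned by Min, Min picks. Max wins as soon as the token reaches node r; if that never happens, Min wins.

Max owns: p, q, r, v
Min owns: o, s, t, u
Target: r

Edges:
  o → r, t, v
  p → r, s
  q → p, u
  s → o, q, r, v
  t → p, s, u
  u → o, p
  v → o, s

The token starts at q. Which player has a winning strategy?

A0 = {r}
A1: add {p} — p (Max) has p→r.
A2: add {q} — q (Max) has q→p.
A3 = A2; e.g. o (Min) can still go to t. Fixed point.
q ∈ A2, so Max can force the target.

Max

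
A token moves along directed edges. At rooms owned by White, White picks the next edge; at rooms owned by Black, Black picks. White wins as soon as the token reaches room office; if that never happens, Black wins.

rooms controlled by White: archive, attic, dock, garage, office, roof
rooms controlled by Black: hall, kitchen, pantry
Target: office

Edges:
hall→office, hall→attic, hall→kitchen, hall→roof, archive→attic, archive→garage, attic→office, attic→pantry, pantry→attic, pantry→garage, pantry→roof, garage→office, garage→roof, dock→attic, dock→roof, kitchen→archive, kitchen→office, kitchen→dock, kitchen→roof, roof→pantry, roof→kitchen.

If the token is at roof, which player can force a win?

Black

A0 = {office}
A1: add {attic, garage} — attic (White) has attic→office; garage (White) has garage→office.
A2: add {archive, dock} — archive (White) has archive→attic; dock (White) has dock→attic.
A3 = A2; e.g. hall (Black) can still go to kitchen. Fixed point.
roof never enters the attractor, so Black can avoid the target forever.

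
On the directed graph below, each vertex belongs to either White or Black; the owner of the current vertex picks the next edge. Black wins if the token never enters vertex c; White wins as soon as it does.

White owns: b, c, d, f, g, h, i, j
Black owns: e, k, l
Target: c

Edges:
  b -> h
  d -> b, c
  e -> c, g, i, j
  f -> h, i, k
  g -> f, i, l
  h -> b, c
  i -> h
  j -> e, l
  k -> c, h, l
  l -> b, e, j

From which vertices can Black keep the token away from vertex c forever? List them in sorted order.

e, j, k, l

A0 = {c}
A1: add {d, h} — d (White) has d→c; h (White) has h→c.
A2: add {b, f, i} — b (White) has b→h; f (White) has f→h; i (White) has i→h.
A3: add {g} — g (White) has g→f.
A4 = A3; e.g. e (Black) can still go to j. Fixed point.
White's attractor = {b, c, d, f, g, h, i}; Black avoids the target exactly from the complement.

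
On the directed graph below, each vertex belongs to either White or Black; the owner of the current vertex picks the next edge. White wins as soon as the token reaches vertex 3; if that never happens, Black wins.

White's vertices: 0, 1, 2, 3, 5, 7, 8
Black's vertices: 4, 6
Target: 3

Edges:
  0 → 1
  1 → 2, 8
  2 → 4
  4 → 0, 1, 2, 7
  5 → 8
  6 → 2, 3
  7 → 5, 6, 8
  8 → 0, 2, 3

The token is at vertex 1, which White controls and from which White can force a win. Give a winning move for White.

8

A0 = {3}
A1: add {8} — 8 (White) has 8→3.
A2: add {1, 5, 7} — 1 (White) has 1→8; 5 (White) has 5→8; 7 (White) has 7→8.
A3: add {0} — 0 (White) has 0→1.
A4 = A3; e.g. 2 (White) has no edge into A3. Fixed point.
From 1, successor 8 is in the attractor (rank 1); the other successor 2 is not.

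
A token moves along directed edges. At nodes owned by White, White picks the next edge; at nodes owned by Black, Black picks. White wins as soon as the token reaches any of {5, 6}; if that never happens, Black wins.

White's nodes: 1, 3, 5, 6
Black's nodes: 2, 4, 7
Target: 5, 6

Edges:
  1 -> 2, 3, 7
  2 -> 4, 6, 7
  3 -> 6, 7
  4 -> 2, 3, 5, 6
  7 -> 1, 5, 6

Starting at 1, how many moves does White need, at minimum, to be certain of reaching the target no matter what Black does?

2

A0 = {5, 6}
A1: add {3} — 3 (White) has 3→6.
A2: add {1} — 1 (White) has 1→3.
1 enters the attractor at level 2, so White can force the target in 2 moves from there.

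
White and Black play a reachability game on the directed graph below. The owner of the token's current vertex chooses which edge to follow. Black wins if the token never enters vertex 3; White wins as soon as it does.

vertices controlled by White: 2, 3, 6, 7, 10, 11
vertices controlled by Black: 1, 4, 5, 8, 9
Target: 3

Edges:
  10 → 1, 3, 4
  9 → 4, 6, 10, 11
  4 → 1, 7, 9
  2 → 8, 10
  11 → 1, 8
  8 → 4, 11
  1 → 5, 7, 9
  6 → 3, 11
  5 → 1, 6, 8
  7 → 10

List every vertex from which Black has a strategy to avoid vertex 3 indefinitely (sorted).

A0 = {3}
A1: add {6, 10} — 6 (White) has 6→3; 10 (White) has 10→3.
A2: add {2, 7} — 2 (White) has 2→10; 7 (White) has 7→10.
A3 = A2; e.g. 1 (Black) can still go to 5. Fixed point.
White's attractor = {2, 3, 6, 7, 10}; Black avoids the target exactly from the complement.

1, 4, 5, 8, 9, 11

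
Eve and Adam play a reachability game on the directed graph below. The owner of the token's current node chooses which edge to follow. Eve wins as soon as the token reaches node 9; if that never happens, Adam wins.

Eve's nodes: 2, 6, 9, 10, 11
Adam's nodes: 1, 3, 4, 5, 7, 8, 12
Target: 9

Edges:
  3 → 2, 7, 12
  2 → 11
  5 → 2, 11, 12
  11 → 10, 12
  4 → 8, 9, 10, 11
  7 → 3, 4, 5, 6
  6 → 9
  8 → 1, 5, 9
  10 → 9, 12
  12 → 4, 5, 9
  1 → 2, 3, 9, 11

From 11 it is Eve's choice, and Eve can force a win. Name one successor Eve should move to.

A0 = {9}
A1: add {6, 10} — 6 (Eve) has 6→9; 10 (Eve) has 10→9.
A2: add {11} — 11 (Eve) has 11→10.
A3: add {2} — 2 (Eve) has 2→11.
A4 = A3; e.g. 1 (Adam) can still go to 3. Fixed point.
From 11, successor 10 is in the attractor (rank 1); the other successor 12 is not.

10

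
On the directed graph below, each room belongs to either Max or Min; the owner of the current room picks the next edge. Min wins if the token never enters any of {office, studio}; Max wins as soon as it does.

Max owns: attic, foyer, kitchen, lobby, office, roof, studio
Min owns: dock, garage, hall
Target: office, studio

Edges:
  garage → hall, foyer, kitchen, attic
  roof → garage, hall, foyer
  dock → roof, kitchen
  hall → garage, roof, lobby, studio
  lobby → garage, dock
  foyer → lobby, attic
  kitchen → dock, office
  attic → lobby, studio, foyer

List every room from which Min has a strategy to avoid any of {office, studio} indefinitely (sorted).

A0 = {office, studio}
A1: add {attic, kitchen} — kitchen (Max) has kitchen→office; attic (Max) has attic→studio.
A2: add {foyer} — foyer (Max) has foyer→attic.
A3: add {roof} — roof (Max) has roof→foyer.
A4: add {dock} — dock (Min): all of {roof, kitchen} already in.
A5: add {lobby} — lobby (Max) has lobby→dock.
A6 = A5; e.g. garage (Min) can still go to hall. Fixed point.
Max's attractor = {attic, dock, foyer, kitchen, lobby, office, roof, studio}; Min avoids the target exactly from the complement.

garage, hall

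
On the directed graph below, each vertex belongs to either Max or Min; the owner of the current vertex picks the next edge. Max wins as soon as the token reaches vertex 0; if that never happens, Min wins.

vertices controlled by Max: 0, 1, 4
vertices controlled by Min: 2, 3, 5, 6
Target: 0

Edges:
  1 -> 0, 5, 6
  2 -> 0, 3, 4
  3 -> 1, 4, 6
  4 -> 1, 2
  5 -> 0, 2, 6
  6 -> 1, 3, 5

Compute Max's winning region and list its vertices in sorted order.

A0 = {0}
A1: add {1} — 1 (Max) has 1→0.
A2: add {4} — 4 (Max) has 4→1.
A3 = A2; e.g. 2 (Min) can still go to 3. Fixed point.
Max's winning region = {0, 1, 4}.

0, 1, 4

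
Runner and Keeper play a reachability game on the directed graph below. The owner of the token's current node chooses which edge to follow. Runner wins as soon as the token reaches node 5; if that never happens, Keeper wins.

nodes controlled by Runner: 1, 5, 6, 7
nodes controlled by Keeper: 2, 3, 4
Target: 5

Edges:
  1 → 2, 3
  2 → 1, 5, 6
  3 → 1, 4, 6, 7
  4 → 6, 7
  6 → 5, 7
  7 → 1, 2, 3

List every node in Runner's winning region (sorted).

A0 = {5}
A1: add {6} — 6 (Runner) has 6→5.
A2 = A1; e.g. 1 (Runner) has no edge into A1. Fixed point.
Runner's winning region = {5, 6}.

5, 6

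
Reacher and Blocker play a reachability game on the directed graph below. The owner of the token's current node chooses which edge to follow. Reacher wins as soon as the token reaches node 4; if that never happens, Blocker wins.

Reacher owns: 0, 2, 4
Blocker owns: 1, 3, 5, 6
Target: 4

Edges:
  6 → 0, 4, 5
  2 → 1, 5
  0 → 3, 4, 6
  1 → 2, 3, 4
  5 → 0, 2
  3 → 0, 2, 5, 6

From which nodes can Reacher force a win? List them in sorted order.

A0 = {4}
A1: add {0} — 0 (Reacher) has 0→4.
A2 = A1; e.g. 1 (Blocker) can still go to 2. Fixed point.
Reacher's winning region = {0, 4}.

0, 4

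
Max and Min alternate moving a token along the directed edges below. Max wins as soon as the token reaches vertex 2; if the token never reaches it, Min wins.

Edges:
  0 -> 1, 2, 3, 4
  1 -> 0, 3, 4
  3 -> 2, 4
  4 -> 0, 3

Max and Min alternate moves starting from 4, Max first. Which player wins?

Track states (vertex, player-to-move).
A0 = {(2,Max), (2,Min)}
A1: add {(0,Max), (3,Max)}.
A2: add {(4,Min)}.
A3: add {(1,Max)}.
A4 = A3; e.g. (0,Min) stays out. (4,Max) never enters ⇒ Min avoids the target.

Min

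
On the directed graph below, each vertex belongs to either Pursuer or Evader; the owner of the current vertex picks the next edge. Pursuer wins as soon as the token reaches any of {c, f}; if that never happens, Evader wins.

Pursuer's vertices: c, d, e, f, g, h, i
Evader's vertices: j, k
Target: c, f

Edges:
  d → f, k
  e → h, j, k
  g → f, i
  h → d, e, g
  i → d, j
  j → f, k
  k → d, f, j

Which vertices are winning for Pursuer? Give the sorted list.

c, d, e, f, g, h, i

A0 = {c, f}
A1: add {d, g} — d (Pursuer) has d→f; g (Pursuer) has g→f.
A2: add {h, i} — h (Pursuer) has h→d; i (Pursuer) has i→d.
A3: add {e} — e (Pursuer) has e→h.
A4 = A3; e.g. j (Evader) can still go to k. Fixed point.
Pursuer's winning region = {c, d, e, f, g, h, i}.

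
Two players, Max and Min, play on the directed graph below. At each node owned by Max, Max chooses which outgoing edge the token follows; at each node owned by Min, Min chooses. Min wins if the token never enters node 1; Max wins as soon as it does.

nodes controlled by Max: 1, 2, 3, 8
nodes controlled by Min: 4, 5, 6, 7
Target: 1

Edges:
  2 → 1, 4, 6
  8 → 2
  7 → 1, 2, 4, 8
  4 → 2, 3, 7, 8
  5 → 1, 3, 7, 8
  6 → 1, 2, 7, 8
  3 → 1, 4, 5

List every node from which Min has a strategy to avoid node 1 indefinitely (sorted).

A0 = {1}
A1: add {2, 3} — 2 (Max) has 2→1; 3 (Max) has 3→1.
A2: add {8} — 8 (Max) has 8→2.
A3 = A2; e.g. 4 (Min) can still go to 7. Fixed point.
Max's attractor = {1, 2, 3, 8}; Min avoids the target exactly from the complement.

4, 5, 6, 7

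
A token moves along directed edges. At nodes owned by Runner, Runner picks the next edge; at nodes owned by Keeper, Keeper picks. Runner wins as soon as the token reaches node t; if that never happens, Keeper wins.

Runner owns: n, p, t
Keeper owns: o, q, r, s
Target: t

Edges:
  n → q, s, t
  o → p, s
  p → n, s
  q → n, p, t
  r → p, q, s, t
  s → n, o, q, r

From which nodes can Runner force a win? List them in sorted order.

n, p, q, t

A0 = {t}
A1: add {n} — n (Runner) has n→t.
A2: add {p} — p (Runner) has p→n.
A3: add {q} — q (Keeper): all of {n, p, t} already in.
A4 = A3; e.g. o (Keeper) can still go to s. Fixed point.
Runner's winning region = {n, p, q, t}.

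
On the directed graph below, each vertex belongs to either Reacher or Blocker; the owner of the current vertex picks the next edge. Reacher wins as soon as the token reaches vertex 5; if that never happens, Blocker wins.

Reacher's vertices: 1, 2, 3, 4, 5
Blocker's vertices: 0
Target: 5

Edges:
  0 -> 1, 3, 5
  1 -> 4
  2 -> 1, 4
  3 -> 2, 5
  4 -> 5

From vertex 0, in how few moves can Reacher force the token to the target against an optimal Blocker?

3

A0 = {5}
A1: add {3, 4} — 3 (Reacher) has 3→5; 4 (Reacher) has 4→5.
A2: add {1, 2} — 1 (Reacher) has 1→4; 2 (Reacher) has 2→4.
A3: add {0} — 0 (Blocker): all of {1, 3, 5} already in.
A3 = all vertices. Fixed point.
0 enters the attractor at level 3, so Reacher can force the target in 3 moves from there.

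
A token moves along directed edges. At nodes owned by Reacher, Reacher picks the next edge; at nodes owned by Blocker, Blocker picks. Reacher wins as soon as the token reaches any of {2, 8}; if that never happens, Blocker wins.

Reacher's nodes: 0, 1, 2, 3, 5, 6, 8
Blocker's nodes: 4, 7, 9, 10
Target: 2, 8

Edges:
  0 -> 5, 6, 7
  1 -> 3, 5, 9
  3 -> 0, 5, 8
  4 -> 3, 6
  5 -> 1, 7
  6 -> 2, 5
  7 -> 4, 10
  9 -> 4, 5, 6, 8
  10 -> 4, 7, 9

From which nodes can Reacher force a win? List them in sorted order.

0, 1, 2, 3, 4, 5, 6, 8, 9

A0 = {2, 8}
A1: add {3, 6} — 3 (Reacher) has 3→8; 6 (Reacher) has 6→2.
A2: add {0, 1, 4} — 0 (Reacher) has 0→6; 1 (Reacher) has 1→3; 4 (Blocker): all of {3, 6} already in.
A3: add {5} — 5 (Reacher) has 5→1.
A4: add {9} — 9 (Blocker): all of {4, 5, 6, 8} already in.
A5 = A4; e.g. 7 (Blocker) can still go to 10. Fixed point.
Reacher's winning region = {0, 1, 2, 3, 4, 5, 6, 8, 9}.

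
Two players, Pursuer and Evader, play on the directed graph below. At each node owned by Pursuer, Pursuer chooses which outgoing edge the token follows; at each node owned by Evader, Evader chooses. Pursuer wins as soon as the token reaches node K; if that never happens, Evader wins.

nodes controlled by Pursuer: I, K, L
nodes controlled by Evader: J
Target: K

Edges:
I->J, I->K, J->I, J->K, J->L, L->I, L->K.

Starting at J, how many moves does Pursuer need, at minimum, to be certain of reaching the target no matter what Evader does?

A0 = {K}
A1: add {I, L} — I (Pursuer) has I→K; L (Pursuer) has L→K.
A2: add {J} — J (Evader): all of {I, K, L} already in.
A2 = all vertices. Fixed point.
J enters the attractor at level 2, so Pursuer can force the target in 2 moves from there.

2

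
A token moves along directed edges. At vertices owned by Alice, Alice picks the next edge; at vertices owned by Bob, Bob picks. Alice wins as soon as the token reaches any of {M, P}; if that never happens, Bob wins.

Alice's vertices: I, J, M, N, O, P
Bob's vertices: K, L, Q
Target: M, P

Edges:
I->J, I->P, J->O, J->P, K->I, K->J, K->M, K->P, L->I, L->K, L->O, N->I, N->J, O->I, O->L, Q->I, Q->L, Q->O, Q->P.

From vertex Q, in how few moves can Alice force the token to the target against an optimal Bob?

A0 = {M, P}
A1: add {I, J} — I (Alice) has I→P; J (Alice) has J→P.
A2: add {K, N, O} — K (Bob): all of {I, J, M, P} already in; N (Alice) has N→I; O (Alice) has O→I.
A3: add {L} — L (Bob): all of {I, K, O} already in.
A4: add {Q} — Q (Bob): all of {I, L, O, P} already in.
A4 = all vertices. Fixed point.
Q enters the attractor at level 4, so Alice can force the target in 4 moves from there.

4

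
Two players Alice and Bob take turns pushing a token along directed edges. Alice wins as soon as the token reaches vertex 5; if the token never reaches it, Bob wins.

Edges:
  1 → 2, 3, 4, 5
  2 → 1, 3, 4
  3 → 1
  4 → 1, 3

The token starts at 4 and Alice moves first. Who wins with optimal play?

Track states (vertex, player-to-move).
A0 = {(5,Alice), (5,Bob)}
A1: add {(1,Alice)}.
A2: add {(3,Bob)}.
A3: add {(2,Alice), (4,Alice)}.
(4,Alice) ∈ A3 ⇒ Alice forces the target.

Alice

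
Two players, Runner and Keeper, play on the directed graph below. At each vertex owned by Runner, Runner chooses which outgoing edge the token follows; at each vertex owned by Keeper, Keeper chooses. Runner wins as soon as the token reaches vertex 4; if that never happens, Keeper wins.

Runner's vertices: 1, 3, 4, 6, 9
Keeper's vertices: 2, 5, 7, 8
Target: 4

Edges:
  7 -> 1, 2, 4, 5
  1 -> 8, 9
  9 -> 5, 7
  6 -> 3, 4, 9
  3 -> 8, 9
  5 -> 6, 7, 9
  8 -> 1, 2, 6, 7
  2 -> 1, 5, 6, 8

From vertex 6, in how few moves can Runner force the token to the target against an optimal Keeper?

1

A0 = {4}
A1: add {6} — 6 (Runner) has 6→4.
A2 = A1; e.g. 1 (Runner) has no edge into A1. Fixed point.
6 enters the attractor at level 1, so Runner can force the target in 1 move from there.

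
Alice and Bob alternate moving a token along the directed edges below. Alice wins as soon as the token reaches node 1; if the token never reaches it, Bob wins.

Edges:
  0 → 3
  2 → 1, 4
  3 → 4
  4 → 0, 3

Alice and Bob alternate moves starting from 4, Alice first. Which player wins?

Bob

Track states (vertex, player-to-move).
A0 = {(1,Alice), (1,Bob)}
A1: add {(2,Alice)}.
A2 = A1; e.g. (0,Alice) stays out. (4,Alice) never enters ⇒ Bob avoids the target.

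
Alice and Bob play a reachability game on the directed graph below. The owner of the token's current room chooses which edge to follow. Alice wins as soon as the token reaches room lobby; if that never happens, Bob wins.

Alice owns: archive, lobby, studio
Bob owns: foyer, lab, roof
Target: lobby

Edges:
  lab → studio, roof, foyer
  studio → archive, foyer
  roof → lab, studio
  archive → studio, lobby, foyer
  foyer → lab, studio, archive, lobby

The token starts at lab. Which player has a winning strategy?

A0 = {lobby}
A1: add {archive} — archive (Alice) has archive→lobby.
A2: add {studio} — studio (Alice) has studio→archive.
A3 = A2; e.g. lab (Bob) can still go to roof. Fixed point.
lab never enters the attractor, so Bob can avoid the target forever.

Bob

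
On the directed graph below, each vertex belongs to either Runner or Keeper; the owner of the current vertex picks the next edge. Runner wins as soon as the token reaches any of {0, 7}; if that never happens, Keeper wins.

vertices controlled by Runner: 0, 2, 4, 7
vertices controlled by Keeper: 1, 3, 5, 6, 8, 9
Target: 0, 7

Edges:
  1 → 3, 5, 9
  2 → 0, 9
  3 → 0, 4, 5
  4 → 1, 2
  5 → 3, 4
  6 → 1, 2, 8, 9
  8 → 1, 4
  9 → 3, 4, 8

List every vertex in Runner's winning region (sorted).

A0 = {0, 7}
A1: add {2} — 2 (Runner) has 2→0.
A2: add {4} — 4 (Runner) has 4→2.
A3 = A2; e.g. 1 (Keeper) can still go to 3. Fixed point.
Runner's winning region = {0, 2, 4, 7}.

0, 2, 4, 7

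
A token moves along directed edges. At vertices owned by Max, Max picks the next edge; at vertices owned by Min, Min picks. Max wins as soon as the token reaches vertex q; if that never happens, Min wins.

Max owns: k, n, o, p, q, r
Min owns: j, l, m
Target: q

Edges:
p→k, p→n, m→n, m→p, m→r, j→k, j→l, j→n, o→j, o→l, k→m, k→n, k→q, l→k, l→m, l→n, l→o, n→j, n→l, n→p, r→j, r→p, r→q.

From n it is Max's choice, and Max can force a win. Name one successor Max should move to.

p

A0 = {q}
A1: add {k, r} — k (Max) has k→q; r (Max) has r→q.
A2: add {p} — p (Max) has p→k.
A3: add {n} — n (Max) has n→p.
A4: add {m} — m (Min): all of {n, p, r} already in.
A5 = A4; e.g. j (Min) can still go to l. Fixed point.
From n, successor p is in the attractor (rank 2); the other successors j, l are not.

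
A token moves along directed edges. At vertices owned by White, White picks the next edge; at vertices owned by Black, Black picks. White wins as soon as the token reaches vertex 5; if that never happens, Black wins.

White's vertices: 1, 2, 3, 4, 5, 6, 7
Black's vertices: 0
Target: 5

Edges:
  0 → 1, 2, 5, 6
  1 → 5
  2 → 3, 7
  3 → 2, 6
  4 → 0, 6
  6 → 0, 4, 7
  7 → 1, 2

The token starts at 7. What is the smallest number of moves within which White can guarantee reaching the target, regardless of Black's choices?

A0 = {5}
A1: add {1} — 1 (White) has 1→5.
A2: add {7} — 7 (White) has 7→1.
7 enters the attractor at level 2, so White can force the target in 2 moves from there.

2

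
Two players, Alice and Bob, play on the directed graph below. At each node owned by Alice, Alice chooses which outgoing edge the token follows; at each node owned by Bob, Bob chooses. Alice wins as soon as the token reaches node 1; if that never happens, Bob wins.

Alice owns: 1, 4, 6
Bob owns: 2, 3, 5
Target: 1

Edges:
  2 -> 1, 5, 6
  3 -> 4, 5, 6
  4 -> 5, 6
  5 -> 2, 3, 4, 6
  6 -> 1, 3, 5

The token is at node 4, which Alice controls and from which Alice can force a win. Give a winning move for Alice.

6

A0 = {1}
A1: add {6} — 6 (Alice) has 6→1.
A2: add {4} — 4 (Alice) has 4→6.
A3 = A2; e.g. 2 (Bob) can still go to 5. Fixed point.
From 4, successor 6 is in the attractor (rank 1); the other successor 5 is not.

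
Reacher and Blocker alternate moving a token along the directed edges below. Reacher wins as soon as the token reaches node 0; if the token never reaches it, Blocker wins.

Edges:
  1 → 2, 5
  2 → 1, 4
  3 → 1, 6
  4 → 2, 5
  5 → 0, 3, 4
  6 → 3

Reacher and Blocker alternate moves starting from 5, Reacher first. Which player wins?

Track states (vertex, player-to-move).
A0 = {(0,Reacher), (0,Blocker)}
A1: add {(5,Reacher)}.
(5,Reacher) ∈ A1 ⇒ Reacher forces the target.

Reacher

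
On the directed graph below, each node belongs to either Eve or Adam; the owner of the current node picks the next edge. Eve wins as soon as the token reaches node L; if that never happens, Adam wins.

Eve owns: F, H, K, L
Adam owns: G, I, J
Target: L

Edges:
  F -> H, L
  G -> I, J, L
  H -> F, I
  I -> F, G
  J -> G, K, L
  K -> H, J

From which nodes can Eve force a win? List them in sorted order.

A0 = {L}
A1: add {F} — F (Eve) has F→L.
A2: add {H} — H (Eve) has H→F.
A3: add {K} — K (Eve) has K→H.
A4 = A3; e.g. G (Adam) can still go to I. Fixed point.
Eve's winning region = {F, H, K, L}.

F, H, K, L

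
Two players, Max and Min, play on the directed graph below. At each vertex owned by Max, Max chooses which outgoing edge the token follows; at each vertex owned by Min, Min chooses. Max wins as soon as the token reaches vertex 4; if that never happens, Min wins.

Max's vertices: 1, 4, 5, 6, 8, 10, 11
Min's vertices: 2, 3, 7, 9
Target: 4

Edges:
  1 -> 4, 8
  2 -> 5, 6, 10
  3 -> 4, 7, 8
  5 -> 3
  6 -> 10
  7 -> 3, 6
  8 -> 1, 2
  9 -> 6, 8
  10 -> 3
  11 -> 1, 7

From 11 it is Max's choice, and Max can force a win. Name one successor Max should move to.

1

A0 = {4}
A1: add {1} — 1 (Max) has 1→4.
A2: add {8, 11} — 8 (Max) has 8→1; 11 (Max) has 11→1.
A3 = A2; e.g. 2 (Min) can still go to 5. Fixed point.
From 11, successor 1 is in the attractor (rank 1); the other successor 7 is not.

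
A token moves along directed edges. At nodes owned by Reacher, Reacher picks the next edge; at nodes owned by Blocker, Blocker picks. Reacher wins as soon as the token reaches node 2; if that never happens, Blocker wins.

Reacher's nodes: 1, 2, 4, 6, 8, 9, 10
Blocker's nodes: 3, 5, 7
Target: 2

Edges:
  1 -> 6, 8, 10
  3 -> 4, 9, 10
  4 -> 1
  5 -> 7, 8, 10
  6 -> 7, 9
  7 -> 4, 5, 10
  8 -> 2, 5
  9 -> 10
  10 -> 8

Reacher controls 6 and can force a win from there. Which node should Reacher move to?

9

A0 = {2}
A1: add {8} — 8 (Reacher) has 8→2.
A2: add {1, 10} — 1 (Reacher) has 1→8; 10 (Reacher) has 10→8.
A3: add {4, 9} — 4 (Reacher) has 4→1; 9 (Reacher) has 9→10.
A4: add {3, 6} — 3 (Blocker): all of {4, 9, 10} already in; 6 (Reacher) has 6→9.
A5 = A4; e.g. 5 (Blocker) can still go to 7. Fixed point.
From 6, successor 9 is in the attractor (rank 3); the other successor 7 is not.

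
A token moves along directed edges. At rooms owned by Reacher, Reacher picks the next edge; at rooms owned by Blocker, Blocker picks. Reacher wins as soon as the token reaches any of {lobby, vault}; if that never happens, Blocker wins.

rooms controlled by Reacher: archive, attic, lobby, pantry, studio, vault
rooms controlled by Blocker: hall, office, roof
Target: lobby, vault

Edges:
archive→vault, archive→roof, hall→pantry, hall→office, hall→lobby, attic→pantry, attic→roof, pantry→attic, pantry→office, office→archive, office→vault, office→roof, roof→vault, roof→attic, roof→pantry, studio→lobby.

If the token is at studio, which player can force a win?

A0 = {lobby, vault}
A1: add {archive, studio} — archive (Reacher) has archive→vault; studio (Reacher) has studio→lobby.
A2 = A1; e.g. hall (Blocker) can still go to pantry. Fixed point.
studio ∈ A1, so Reacher can force the target.

Reacher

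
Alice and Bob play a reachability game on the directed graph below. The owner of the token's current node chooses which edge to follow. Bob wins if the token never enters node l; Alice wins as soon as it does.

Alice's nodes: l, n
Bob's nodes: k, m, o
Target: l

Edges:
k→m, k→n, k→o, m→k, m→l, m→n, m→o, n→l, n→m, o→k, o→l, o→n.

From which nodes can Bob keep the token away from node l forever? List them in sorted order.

k, m, o

A0 = {l}
A1: add {n} — n (Alice) has n→l.
A2 = A1; e.g. k (Bob) can still go to m. Fixed point.
Alice's attractor = {l, n}; Bob avoids the target exactly from the complement.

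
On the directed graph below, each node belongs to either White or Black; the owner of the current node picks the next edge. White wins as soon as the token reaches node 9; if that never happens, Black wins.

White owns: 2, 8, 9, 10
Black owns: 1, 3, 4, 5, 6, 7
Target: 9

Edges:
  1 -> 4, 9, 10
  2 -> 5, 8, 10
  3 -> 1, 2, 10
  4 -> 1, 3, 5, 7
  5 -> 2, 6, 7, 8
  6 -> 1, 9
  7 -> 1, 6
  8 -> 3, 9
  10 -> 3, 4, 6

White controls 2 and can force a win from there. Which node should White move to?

8

A0 = {9}
A1: add {8} — 8 (White) has 8→9.
A2: add {2} — 2 (White) has 2→8.
A3 = A2; e.g. 1 (Black) can still go to 4. Fixed point.
From 2, successor 8 is in the attractor (rank 1); the other successors 5, 10 are not.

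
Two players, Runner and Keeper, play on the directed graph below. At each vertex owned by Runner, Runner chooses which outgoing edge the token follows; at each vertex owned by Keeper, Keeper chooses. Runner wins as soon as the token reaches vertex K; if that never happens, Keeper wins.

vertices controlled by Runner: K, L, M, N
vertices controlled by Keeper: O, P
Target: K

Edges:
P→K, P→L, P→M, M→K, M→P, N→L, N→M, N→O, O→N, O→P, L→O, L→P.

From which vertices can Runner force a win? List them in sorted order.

A0 = {K}
A1: add {M} — M (Runner) has M→K.
A2: add {N} — N (Runner) has N→M.
A3 = A2; e.g. L (Runner) has no edge into A2. Fixed point.
Runner's winning region = {K, M, N}.

K, M, N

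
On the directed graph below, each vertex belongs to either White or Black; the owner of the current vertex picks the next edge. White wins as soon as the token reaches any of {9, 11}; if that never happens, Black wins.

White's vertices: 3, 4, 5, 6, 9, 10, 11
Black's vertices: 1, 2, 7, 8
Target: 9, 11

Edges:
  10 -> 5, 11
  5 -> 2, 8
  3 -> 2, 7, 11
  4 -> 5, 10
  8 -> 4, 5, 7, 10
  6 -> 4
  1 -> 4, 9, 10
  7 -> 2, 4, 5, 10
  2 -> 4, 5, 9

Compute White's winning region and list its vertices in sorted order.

1, 3, 4, 6, 9, 10, 11

A0 = {9, 11}
A1: add {3, 10} — 3 (White) has 3→11; 10 (White) has 10→11.
A2: add {4} — 4 (White) has 4→10.
A3: add {1, 6} — 1 (Black): all of {4, 9, 10} already in; 6 (White) has 6→4.
A4 = A3; e.g. 2 (Black) can still go to 5. Fixed point.
White's winning region = {1, 3, 4, 6, 9, 10, 11}.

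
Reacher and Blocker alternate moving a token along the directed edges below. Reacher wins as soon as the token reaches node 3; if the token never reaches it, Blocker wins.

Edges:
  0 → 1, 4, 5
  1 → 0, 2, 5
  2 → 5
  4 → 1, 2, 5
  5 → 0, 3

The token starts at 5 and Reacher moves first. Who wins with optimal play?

Reacher

Track states (vertex, player-to-move).
A0 = {(3,Reacher), (3,Blocker)}
A1: add {(5,Reacher)}.
(5,Reacher) ∈ A1 ⇒ Reacher forces the target.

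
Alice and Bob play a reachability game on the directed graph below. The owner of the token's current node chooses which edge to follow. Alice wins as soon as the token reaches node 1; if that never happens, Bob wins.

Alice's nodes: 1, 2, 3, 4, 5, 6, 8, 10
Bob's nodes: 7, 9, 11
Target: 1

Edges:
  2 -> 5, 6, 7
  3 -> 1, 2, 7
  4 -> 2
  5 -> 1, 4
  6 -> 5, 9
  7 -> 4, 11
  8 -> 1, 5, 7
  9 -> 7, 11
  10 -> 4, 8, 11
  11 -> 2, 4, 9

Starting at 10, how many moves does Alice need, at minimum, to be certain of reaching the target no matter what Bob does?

A0 = {1}
A1: add {3, 5, 8} — 3 (Alice) has 3→1; 5 (Alice) has 5→1; 8 (Alice) has 8→1.
A2: add {2, 6, 10} — 2 (Alice) has 2→5; 6 (Alice) has 6→5; 10 (Alice) has 10→8.
10 enters the attractor at level 2, so Alice can force the target in 2 moves from there.

2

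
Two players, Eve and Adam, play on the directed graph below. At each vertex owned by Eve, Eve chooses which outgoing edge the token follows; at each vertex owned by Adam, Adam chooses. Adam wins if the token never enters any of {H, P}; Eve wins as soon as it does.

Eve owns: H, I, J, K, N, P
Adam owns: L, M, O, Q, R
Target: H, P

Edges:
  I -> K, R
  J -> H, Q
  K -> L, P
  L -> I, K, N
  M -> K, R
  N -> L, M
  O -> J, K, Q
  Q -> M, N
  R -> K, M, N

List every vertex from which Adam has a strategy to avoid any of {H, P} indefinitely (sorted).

A0 = {H, P}
A1: add {J, K} — J (Eve) has J→H; K (Eve) has K→P.
A2: add {I} — I (Eve) has I→K.
A3 = A2; e.g. L (Adam) can still go to N. Fixed point.
Eve's attractor = {H, I, J, K, P}; Adam avoids the target exactly from the complement.

L, M, N, O, Q, R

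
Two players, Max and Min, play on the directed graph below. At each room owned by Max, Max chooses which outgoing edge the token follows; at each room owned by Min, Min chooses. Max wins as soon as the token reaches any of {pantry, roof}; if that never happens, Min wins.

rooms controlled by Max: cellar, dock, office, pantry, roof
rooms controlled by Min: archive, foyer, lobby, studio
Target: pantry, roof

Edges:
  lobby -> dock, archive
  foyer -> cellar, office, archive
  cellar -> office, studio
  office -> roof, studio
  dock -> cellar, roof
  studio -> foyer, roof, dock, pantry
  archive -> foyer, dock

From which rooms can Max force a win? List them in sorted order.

A0 = {pantry, roof}
A1: add {dock, office} — office (Max) has office→roof; dock (Max) has dock→roof.
A2: add {cellar} — cellar (Max) has cellar→office.
A3 = A2; e.g. lobby (Min) can still go to archive. Fixed point.
Max's winning region = {cellar, dock, office, pantry, roof}.

cellar, dock, office, pantry, roof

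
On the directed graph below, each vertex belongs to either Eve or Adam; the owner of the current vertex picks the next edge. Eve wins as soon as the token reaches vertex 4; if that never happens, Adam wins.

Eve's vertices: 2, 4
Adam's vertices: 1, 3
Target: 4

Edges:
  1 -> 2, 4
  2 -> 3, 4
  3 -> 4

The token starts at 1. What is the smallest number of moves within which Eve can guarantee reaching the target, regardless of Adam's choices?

A0 = {4}
A1: add {2, 3} — 2 (Eve) has 2→4; 3 (Adam): all of {4} already in.
A2: add {1} — 1 (Adam): all of {2, 4} already in.
A2 = all vertices. Fixed point.
1 enters the attractor at level 2, so Eve can force the target in 2 moves from there.

2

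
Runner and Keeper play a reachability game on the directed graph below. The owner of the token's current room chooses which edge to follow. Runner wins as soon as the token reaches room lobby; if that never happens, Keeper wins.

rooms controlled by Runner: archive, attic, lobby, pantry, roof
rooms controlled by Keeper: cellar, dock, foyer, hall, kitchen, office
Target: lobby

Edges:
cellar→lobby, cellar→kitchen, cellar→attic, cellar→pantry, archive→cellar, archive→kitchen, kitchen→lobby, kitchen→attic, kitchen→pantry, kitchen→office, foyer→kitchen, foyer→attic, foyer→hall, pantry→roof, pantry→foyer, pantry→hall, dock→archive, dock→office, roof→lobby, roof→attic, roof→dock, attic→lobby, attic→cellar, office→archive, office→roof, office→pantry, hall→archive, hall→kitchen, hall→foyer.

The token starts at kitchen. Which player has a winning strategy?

A0 = {lobby}
A1: add {attic, roof} — attic (Runner) has attic→lobby; roof (Runner) has roof→lobby.
A2: add {pantry} — pantry (Runner) has pantry→roof.
A3 = A2; e.g. cellar (Keeper) can still go to kitchen. Fixed point.
kitchen never enters the attractor, so Keeper can avoid the target forever.

Keeper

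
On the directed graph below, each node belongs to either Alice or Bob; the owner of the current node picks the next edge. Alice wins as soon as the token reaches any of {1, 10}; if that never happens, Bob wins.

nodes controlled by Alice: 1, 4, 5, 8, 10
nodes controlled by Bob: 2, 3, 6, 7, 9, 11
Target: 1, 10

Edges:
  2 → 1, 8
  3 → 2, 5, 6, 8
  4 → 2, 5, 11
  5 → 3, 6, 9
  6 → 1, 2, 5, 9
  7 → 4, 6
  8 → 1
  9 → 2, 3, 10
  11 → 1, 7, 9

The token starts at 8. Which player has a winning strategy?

Alice

A0 = {1, 10}
A1: add {8} — 8 (Alice) has 8→1.
8 ∈ A1, so Alice can force the target.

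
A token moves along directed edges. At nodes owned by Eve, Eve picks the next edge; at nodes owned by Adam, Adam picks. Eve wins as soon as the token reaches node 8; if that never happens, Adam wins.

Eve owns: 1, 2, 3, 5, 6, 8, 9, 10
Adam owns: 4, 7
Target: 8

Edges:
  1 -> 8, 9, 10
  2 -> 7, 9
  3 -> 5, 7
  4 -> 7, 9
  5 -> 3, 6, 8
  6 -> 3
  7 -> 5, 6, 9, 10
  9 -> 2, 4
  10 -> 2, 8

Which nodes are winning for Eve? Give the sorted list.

A0 = {8}
A1: add {1, 5, 10} — 1 (Eve) has 1→8; 5 (Eve) has 5→8; 10 (Eve) has 10→8.
A2: add {3} — 3 (Eve) has 3→5.
A3: add {6} — 6 (Eve) has 6→3.
A4 = A3; e.g. 2 (Eve) has no edge into A3. Fixed point.
Eve's winning region = {1, 3, 5, 6, 8, 10}.

1, 3, 5, 6, 8, 10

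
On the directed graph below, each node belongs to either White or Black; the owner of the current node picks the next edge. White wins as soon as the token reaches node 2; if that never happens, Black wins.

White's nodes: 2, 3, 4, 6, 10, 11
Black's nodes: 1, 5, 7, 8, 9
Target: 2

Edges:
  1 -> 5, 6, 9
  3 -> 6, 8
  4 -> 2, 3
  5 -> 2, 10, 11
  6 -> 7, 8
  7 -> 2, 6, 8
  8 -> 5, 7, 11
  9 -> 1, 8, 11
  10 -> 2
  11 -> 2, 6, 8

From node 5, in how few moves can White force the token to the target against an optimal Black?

2

A0 = {2}
A1: add {4, 10, 11} — 4 (White) has 4→2; 10 (White) has 10→2; 11 (White) has 11→2.
A2: add {5} — 5 (Black): all of {2, 10, 11} already in.
A3 = A2; e.g. 1 (Black) can still go to 6. Fixed point.
5 enters the attractor at level 2, so White can force the target in 2 moves from there.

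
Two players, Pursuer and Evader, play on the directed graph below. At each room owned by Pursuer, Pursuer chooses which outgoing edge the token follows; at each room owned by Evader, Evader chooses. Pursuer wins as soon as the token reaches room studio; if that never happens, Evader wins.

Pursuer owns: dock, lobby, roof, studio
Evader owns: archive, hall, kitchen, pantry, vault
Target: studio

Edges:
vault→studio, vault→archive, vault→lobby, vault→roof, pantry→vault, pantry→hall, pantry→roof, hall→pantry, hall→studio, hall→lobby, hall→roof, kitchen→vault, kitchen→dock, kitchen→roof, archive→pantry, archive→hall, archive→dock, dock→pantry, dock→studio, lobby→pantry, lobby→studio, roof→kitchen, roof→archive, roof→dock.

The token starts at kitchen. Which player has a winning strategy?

A0 = {studio}
A1: add {dock, lobby} — dock (Pursuer) has dock→studio; lobby (Pursuer) has lobby→studio.
A2: add {roof} — roof (Pursuer) has roof→dock.
A3 = A2; e.g. vault (Evader) can still go to archive. Fixed point.
kitchen never enters the attractor, so Evader can avoid the target forever.

Evader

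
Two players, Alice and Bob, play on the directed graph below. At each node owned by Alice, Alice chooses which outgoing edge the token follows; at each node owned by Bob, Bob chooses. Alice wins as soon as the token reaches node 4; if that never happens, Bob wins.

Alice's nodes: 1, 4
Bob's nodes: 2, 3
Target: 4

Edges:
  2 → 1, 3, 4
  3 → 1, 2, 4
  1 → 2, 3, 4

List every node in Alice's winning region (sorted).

1, 4

A0 = {4}
A1: add {1} — 1 (Alice) has 1→4.
A2 = A1; e.g. 2 (Bob) can still go to 3. Fixed point.
Alice's winning region = {1, 4}.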